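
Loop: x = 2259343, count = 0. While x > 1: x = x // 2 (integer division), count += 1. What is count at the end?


The variable x halves each step:
x = 2259343 -> 1129671 -> 564835 -> 282417 -> 141208 -> 70604 -> 35302 -> 17651 -> 8825 -> 4412 -> 2206 -> 1103 -> 551 -> 275 -> 137 -> 68 -> 34 -> 17 -> 8 -> 4 -> 2 -> 1
Number of halvings = floor(log2(2259343)) = 21


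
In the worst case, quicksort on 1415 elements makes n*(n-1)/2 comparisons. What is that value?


Sum of comparisons per partition:
1414 + 1413 + ... + 1 + 0
= 1415 * (1415 - 1) / 2
= 1415 * 1414 / 2
= 1000405


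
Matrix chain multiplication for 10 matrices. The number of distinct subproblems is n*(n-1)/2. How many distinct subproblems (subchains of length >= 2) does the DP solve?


Subproblems are indexed by (i, j) where i < j.
Number of such pairs = n*(n-1)/2
= 10 * 9 / 2
= 45


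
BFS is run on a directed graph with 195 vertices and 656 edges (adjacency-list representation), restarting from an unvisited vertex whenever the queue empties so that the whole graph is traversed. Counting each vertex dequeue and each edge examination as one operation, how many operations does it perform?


A full BFS traversal dequeues each vertex exactly once and examines each directed edge exactly once.
V = 195 (vertex processing cost)
E = 656 (edge examination cost)
Total operations proportional to V + E = 195 + 656 = 851


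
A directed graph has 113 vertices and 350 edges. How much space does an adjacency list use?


Adjacency list: one list head per vertex + one entry per edge
Vertex heads: 113
Edge entries: 350
Total = 113 + 350 = 463


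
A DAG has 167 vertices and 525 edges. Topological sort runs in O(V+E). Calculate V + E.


V = 167 (vertex processing)
E = 525 (edge processing)
V + E = 167 + 525 = 692


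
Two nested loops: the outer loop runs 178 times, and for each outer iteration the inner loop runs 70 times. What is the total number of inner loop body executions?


Outer loop: 178 iterations
Inner loop: 70 iterations per outer iteration
Total = 178 * 70 = 12460


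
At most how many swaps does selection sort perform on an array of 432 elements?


Each of the 431 passes places one element in its final position.
Pass 1: swap minimum into position 0
Pass 2: swap minimum of remaining into position 1
...
Pass 431: last two elements, one swap
Maximum swaps = 432 - 1 = 431


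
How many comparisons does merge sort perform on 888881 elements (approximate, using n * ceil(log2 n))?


Recursion depth: ceil(log2(888881)) = 20
Each recursion level merges n = 888881 elements
Total = 888881 * 20 = 17777620


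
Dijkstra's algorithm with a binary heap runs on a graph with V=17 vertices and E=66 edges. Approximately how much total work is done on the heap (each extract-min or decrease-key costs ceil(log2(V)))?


Dijkstra with a binary heap: each vertex is extracted once, each edge may relax once.
Each heap operation costs O(log V).
V + E = 17 + 66 = 83
ceil(log2(17)) = 5 (since 2^4 = 16 < 17 <= 32 = 2^5)
Total heap work = (V+E) * ceil(log2(V)) = 83 * 5 = 415


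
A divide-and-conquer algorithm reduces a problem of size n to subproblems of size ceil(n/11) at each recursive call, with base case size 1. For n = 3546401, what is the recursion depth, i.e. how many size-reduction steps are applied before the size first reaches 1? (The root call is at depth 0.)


Each step divides the size by 11 (rounding up); after k steps the size is ceil(n/11^k), which equals 1 exactly when 11^k >= n.
So the depth is the smallest k with 11^k >= 3546401, i.e. ceil(log_11(3546401)).
11^6 = 1771561 < 3546401 <= 19487171 = 11^7
Recursion depth = 7


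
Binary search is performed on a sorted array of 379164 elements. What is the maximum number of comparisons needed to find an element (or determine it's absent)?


Binary search halves the search space each comparison:
  Step 1: search space = 379164 -> 189582
  Step 2: search space = 189582 -> 94791
  Step 3: search space = 94791 -> 47395
  Step 4: search space = 47395 -> 23697
  Step 5: search space = 23697 -> 11848
  Step 6: search space = 11848 -> 5924
  Step 7: search space = 5924 -> 2962
  Step 8: search space = 2962 -> 1481
  Step 9: search space = 1481 -> 740
  Step 10: search space = 740 -> 370
  Step 11: search space = 370 -> 185
  Step 12: search space = 185 -> 92
  Step 13: search space = 92 -> 46
  Step 14: search space = 46 -> 23
  Step 15: search space = 23 -> 11
  Step 16: search space = 11 -> 5
  Step 17: search space = 5 -> 2
  Step 18: search space = 2 -> 1
  Step 19: search space = 1 (final check)
Maximum comparisons = floor(log2(379164)) + 1 = 18 + 1 = 19


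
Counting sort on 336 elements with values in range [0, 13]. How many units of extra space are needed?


Output array size: 336 (to store sorted result)
Count array size: 14 (one slot per possible value, range 0 to 13)
Total extra space = 336 + 14 = 350


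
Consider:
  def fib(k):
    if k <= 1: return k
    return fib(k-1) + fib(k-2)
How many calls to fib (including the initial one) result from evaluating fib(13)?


Let C(m) = total calls to evaluate fib(m). Then C(0)=C(1)=1, and
C(m) = 1 + C(m-1) + C(m-2) for m >= 2.
Build the table (each entry = 1 + previous two):
  C(0) = 1
  C(1) = 1
  C(2) = 1 + 1 + 1 = 3
  C(3) = 1 + 3 + 1 = 5
  C(4) = 1 + 5 + 3 = 9
  C(5) = 1 + 9 + 5 = 15
  C(6) = 1 + 15 + 9 = 25
  C(7) = 1 + 25 + 15 = 41
  C(8) = 1 + 41 + 25 = 67
  C(9) = 1 + 67 + 41 = 109
  C(10) = 1 + 109 + 67 = 177
  C(11) = 1 + 177 + 109 = 287
  C(12) = 1 + 287 + 177 = 465
  C(13) = 1 + 465 + 287 = 753
Total calls for fib(13) = 753


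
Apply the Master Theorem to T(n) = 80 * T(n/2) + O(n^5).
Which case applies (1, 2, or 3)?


The Master Theorem: T(n) = a*T(n/b) + O(n^c)
  a = 80, b = 2, c = 5
log_b(a) = log_2(80) ~ 6.322
Compare b^c with a: 2^5 = 32 < 80, so c < log_b(a).
Since c < log_b(a), Case 1 applies.
T(n) = O(n^(log_2 80)) ~ O(n^6.322)
Master Theorem case = 1


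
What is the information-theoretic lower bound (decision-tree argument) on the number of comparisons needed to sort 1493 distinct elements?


A binary decision tree of height h has at most 2^h leaves and needs at least n! of them, so h >= ceil(log2(n!)).
1493! is far too large to multiply out, so use Stirling's series:
  ln(n!) ~ n ln n - n + (1/2) ln(2 pi n) + 1/(12n)  (error below 1/(360 n^3), negligible here)
  ln(1493) = 7.3085428
  n ln n = 1493 * 7.3085428 = 10911.6544
  (1/2) ln(2 pi * 1493) = (1/2) ln(9380.7957) = 4.5732
  1/(12*1493) = 0.0001
  ln(1493!) ~ 10911.6544 - 1493 + 4.5732 + 0.0001 = 9423.2277
Convert to base 2: log2(1493!) = 9423.2277 / ln 2 = 9423.2277 / 0.69314718 = 13594.8439
ceil(13594.8439) = 13595


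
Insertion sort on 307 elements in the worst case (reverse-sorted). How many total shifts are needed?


In the worst case (reverse-sorted), each element shifts past all previous:
  Element 1: 1 shifts
  Element 2: 2 shifts
  Element 3: 3 shifts
  Element 4: 4 shifts
  Element 5: 5 shifts
  ...
  Element 306: 306 shifts
Total = 1 + 2 + ... + 306
= 307*(307-1)/2 = 46971


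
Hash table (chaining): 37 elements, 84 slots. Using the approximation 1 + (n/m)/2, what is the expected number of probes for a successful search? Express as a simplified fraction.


Computing expected probes:
alpha = 37/84
= 1 + alpha/2
= 1 + 37/(2*84)
= (2*84 + 37) / (2*84)
= 205/168


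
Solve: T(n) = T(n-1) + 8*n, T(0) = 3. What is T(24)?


Expanding the recurrence:
T(24) = T(23) + 8*24
       = T(22) + 8*23 + 8*24
       ...
       = T(0) + 8*(1 + 2 + ... + 24)
       = 3 + 8 * 24*25/2
       = 3 + 8 * 300
       = 3 + 2400 = 2403


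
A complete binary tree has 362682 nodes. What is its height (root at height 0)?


In a complete binary tree, level k holds nodes 2^k .. 2^(k+1)-1 (1-indexed).
Height = floor(log2(n)) = floor(log2(362682)) = 18
Check: 2^18 = 262144 <= 362682 < 524288 = 2^19


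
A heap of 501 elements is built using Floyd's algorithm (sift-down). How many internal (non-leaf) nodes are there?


Leaf nodes occupy roughly half the array.
Sift-down is called for each internal node, starting from the last one.
Internal nodes = floor(n/2) = floor(501/2) = 250


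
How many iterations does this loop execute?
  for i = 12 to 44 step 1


The loop variable i takes values starting at 12 and increments by 1 each iteration.
Sequence: i = 12, 13, 14, 15, 16, 17, 18, 19, 20, ...
The upper bound 44 is inclusive, so the count is floor((last - first) / step) + 1:
floor((44 - 12) / 1) + 1 = floor(32/1) + 1 = 32 + 1 = 33


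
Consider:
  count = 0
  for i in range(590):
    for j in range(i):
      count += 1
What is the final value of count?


For each i, the inner loop runs i times:
  i=0: inner runs 0 times
  i=1: inner runs 1 time
  i=2: inner runs 2 times
  i=3: inner runs 3 times
  i=4: inner runs 4 times
  i=5: inner runs 5 times
  i=6: inner runs 6 times
  i=7: inner runs 7 times
  ...
Total = 0 + 1 + 2 + ... + 589 = 590*(590-1)/2 = 173755


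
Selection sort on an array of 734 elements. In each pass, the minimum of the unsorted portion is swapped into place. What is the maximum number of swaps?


Selection sort performs one swap per pass:
  Pass 1: find min in positions 0 to 733, swap with position 0
  Pass 2: find min in positions 1 to 733, swap with position 1
  Pass 3: find min in positions 2 to 733, swap with position 2
  Pass 4: find min in positions 3 to 733, swap with position 3
  Pass 5: find min in positions 4 to 733, swap with position 4
  ... (728 more passes)
Total passes (and swaps) = n - 1 = 734 - 1 = 733


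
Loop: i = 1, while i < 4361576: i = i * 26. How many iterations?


i multiplies by 26 each step:
i = 1 -> 26 -> 676 -> 17576 -> 456976 -> 11881376 (stop)
Iterations = ceil(log_26(4361576)) = 5


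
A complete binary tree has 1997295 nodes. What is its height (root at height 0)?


In a complete binary tree, level k holds nodes 2^k .. 2^(k+1)-1 (1-indexed).
Height = floor(log2(n)) = floor(log2(1997295)) = 20
Check: 2^20 = 1048576 <= 1997295 < 2097152 = 2^21


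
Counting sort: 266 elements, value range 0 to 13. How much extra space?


n = 266 (output array)
k = 14 (count array for 14 distinct values)
Extra space = 266 + 14 = 280


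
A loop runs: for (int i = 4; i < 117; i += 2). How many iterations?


Loop starts at i = 4, increments by 2, stops when i >= 117.
Number of iterations = ceil((117 - 4) / 2)
= ceil(113 / 2)
= 57


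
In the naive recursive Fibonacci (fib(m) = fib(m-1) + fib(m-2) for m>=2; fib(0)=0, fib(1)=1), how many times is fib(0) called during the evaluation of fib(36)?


Let N(m) = number of times fib(m) is called while evaluating fib(36).
N(36) = 1 (the initial call).
N(35) = 1 (only fib(36) calls it).
For 1 <= m <= 34: fib(m) is called by fib(m+1) and fib(m+2), so
  N(m) = N(m+1) + N(m+2).
fib(0) is called only by fib(2), so N(0) = N(2).
Walk down from m=36:
  N(36)=1, N(35)=1, N(34)=2, N(33)=3, N(32)=5, N(31)=8, N(30)=13, N(29)=21, N(28)=34, N(27)=55, N(26)=89, N(25)=144, N(24)=233, N(23)=377, N(22)=610, N(21)=987, N(20)=1597, N(19)=2584, N(18)=4181, N(17)=6765, N(16)=10946, N(15)=17711, N(14)=28657, N(13)=46368, N(12)=75025, N(11)=121393, N(10)=196418, N(9)=317811, N(8)=514229, N(7)=832040, N(6)=1346269, N(5)=2178309, N(4)=3524578, N(3)=5702887, N(2)=9227465, N(1)=14930352, N(0)=N(2)=9227465
N(0) = 9227465


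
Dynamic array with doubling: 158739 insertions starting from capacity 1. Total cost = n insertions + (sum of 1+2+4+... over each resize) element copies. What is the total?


n = 158739
Insertion costs: 158739
Resizes copy 1, 2, 4, ... up to the largest power of 2 that is <= n-1 = 158738, i.e. 131072.
Copy costs = 1 + 2 + 4 + 8 + 16 + 32 + 64 + 128 + 256 + 512 + 1024 + 2048 + 4096 + 8192 + 16384 + 32768 + 65536 + 131072 = 262143
Total = 158739 + 262143 = 420882


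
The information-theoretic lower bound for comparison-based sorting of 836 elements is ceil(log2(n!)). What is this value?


A binary decision tree of height h has at most 2^h leaves and needs at least n! of them, so h >= ceil(log2(n!)).
836! is far too large to multiply out, so use Stirling's series:
  ln(n!) ~ n ln n - n + (1/2) ln(2 pi n) + 1/(12n)  (error below 1/(360 n^3), negligible here)
  ln(836) = 6.7286286
  n ln n = 836 * 6.7286286 = 5625.1335
  (1/2) ln(2 pi * 836) = (1/2) ln(5252.7429) = 4.2833
  1/(12*836) = 0.0001
  ln(836!) ~ 5625.1335 - 836 + 4.2833 + 0.0001 = 4793.4169
Convert to base 2: log2(836!) = 4793.4169 / ln 2 = 4793.4169 / 0.69314718 = 6915.4388
ceil(6915.4388) = 6916


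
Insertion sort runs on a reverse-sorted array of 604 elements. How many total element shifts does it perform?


Sum of shifts = 1 + 2 + 3 + ... + 603
= 604 * 603 / 2
= 364212 / 2
= 182106


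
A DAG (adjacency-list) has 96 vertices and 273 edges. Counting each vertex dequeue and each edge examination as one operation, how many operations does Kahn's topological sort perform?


V = 96 (vertex processing)
E = 273 (edge processing)
V + E = 96 + 273 = 369


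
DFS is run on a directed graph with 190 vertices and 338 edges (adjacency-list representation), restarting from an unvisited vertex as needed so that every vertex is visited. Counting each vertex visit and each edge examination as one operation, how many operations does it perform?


A full DFS traversal processes each vertex exactly once (push/pop on stack).
Each directed edge is examined once.
V = 190, E = 338
V + E = 528


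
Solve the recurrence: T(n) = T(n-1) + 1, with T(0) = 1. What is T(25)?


Unrolling the recurrence:
T(25) = T(24) + 1
       = T(23) + 1 + 1
       = T(22) + 1*3
       ...
       = T(0) + 1*25
       = 1 + 25 = 26


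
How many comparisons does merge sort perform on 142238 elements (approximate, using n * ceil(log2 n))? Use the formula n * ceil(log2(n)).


Recursion depth: ceil(log2(142238)) = 18
Each recursion level merges n = 142238 elements
Total = 142238 * 18 = 2560284


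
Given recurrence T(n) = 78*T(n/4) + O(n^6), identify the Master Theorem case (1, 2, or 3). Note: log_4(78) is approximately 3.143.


Master Theorem parameters: a=78, b=4, c=6
log_b(a) = 3.143
Compare b^c with a: 4^6 = 4096 > 78, so c > log_b(a).
Comparing c=6 vs log_b(a)=3.143:
6 > 3.143 => Case 3
Result: T(n) = O(n^6)
Master Theorem case = 3


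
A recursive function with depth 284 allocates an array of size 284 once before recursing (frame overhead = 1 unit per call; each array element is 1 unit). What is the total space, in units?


Array allocation: 284 units (allocated once)
Stack frames: 284 deep * 1 per frame = 284 units
Total = 284 + 284 = 568


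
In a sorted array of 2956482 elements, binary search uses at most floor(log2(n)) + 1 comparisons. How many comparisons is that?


Halving sequence: 2956482 -> 1478241 -> 739120 -> 369560 -> 184780 -> 92390 -> 46195 -> 23097 -> 11548 -> 5774 -> 2887 -> 1443 -> 721 -> 360 -> 180 -> 90 -> 45 -> 22 -> 11 -> 5 -> 2 -> 1
Number of halvings = 21
Max comparisons = 21 + 1 = 22


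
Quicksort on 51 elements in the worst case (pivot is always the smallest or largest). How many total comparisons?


In the worst case, each partition step picks the worst pivot:
  Partition 1: 50 comparisons (n-1 elements to compare)
  Partition 2: 49 comparisons
  Partition 3: 48 comparisons
  Partition 4: 47 comparisons
  Partition 5: 46 comparisons
  ...
  Last partition: 0 comparisons
Total = (n-1) + (n-2) + ... + 1 + 0 = n*(n-1)/2
= 51*50/2 = 1275


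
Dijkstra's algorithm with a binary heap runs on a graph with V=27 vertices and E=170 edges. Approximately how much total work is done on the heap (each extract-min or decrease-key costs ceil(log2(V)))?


Dijkstra with a binary heap: each vertex is extracted once, each edge may relax once.
Each heap operation costs O(log V).
V + E = 27 + 170 = 197
ceil(log2(27)) = 5 (since 2^4 = 16 < 27 <= 32 = 2^5)
Total heap work = (V+E) * ceil(log2(V)) = 197 * 5 = 985


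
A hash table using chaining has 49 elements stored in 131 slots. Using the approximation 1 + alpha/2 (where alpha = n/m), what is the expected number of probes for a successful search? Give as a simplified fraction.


Load factor alpha = n/m = 49/131
Expected probes = 1 + alpha/2 = 1 + 49/(2*131)
= 1 + 49/262
= 262/262 + 49/262
= 311/262


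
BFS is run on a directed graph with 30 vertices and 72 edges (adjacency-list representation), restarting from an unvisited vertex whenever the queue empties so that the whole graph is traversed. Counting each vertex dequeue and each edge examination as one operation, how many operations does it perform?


A full BFS traversal dequeues each vertex exactly once and examines each directed edge exactly once.
V = 30 (vertex processing cost)
E = 72 (edge examination cost)
Total operations proportional to V + E = 30 + 72 = 102


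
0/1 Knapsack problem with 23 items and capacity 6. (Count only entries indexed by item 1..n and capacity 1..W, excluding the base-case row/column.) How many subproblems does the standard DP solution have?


The DP table is indexed by (item, capacity).
Rows: 23 items
Columns: 6 capacity values (1 to W)
Total subproblems = 23 * 6 = 138


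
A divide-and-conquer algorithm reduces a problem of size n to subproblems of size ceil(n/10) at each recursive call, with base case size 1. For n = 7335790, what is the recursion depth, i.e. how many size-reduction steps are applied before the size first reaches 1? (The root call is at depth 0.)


Each step divides the size by 10 (rounding up); after k steps the size is ceil(n/10^k), which equals 1 exactly when 10^k >= n.
So the depth is the smallest k with 10^k >= 7335790, i.e. ceil(log_10(7335790)).
10^6 = 1000000 < 7335790 <= 10000000 = 10^7
Recursion depth = 7


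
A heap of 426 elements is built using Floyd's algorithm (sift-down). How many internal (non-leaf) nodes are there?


Leaf nodes occupy roughly half the array.
Sift-down is called for each internal node, starting from the last one.
Internal nodes = floor(n/2) = floor(426/2) = 213


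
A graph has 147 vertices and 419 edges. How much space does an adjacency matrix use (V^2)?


Adjacency matrix: V x V grid of entries
Space = V^2 = 147^2 = 147 * 147 = 21609


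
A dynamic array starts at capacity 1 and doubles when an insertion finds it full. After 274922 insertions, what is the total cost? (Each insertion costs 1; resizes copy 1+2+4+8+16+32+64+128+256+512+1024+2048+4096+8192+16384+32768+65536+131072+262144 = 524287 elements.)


Insertion cost: 274922 (one per element)
Resizes occur just before inserting elements 2, 3, 5, 9, ...
Elements copied at each resize: 1 + 2 + 4 + 8 + 16 + 32 + 64 + 128 + 256 + 512 + 1024 + 2048 + 4096 + 8192 + 16384 + 32768 + 65536 + 131072 + 262144
Sum of copies = 524287 (geometric series: 2^k - 1)
Total = 274922 + 524287 = 799209


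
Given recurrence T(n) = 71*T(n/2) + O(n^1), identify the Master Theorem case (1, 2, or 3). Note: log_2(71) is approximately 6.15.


Master Theorem parameters: a=71, b=2, c=1
log_b(a) = 6.15
Compare b^c with a: 2^1 = 2 < 71, so c < log_b(a).
Comparing c=1 vs log_b(a)=6.15:
1 < 6.15 => Case 1
Result: T(n) = O(n^(log_2 71)) ~ O(n^6.15)
Master Theorem case = 1


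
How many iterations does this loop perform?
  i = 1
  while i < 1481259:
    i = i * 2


The loop variable doubles each iteration:
i = 1 -> 2 -> 4 -> 8 -> 16 -> 32 -> 64 -> 128 -> 256 -> 512 -> 1024 -> 2048 -> 4096 -> 8192 -> 16384 -> 32768 -> 65536 -> 131072 -> 262144 -> 524288 -> 1048576 -> 2097152 (stop, 2097152 >= 1481259)
Number of doublings = ceil(log2(1481259)) = 21


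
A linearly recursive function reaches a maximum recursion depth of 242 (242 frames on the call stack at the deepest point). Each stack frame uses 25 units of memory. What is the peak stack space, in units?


Maximum recursion depth = 242 frames
Memory per frame = 25 units
Total stack space = depth * frame_size
= 242 * 25 = 6050


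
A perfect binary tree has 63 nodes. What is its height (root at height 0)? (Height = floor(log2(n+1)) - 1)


For a perfect binary tree of height h: n = 2^(h+1) - 1, so h = log2(n+1) - 1.
  n + 1 = 64 = 2^6
  log2(64) = 6
  height = 6 - 1 = 5


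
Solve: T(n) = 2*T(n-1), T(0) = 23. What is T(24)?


Unrolling:
T(24) = 2*T(23) = 2^2*T(22) = ... = 2^24*T(0)
= 2^24 * 23
= 16777216 * 23 = 385875968


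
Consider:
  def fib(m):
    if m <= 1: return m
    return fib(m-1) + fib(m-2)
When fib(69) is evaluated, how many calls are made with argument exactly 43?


Let N(m) = number of times fib(m) is called while evaluating fib(69).
N(69) = 1 (the initial call).
N(68) = 1 (only fib(69) calls it).
For 1 <= m <= 67: fib(m) is called by fib(m+1) and fib(m+2), so
  N(m) = N(m+1) + N(m+2).
fib(0) is called only by fib(2), so N(0) = N(2).
Walk down from m=69:
  N(69)=1, N(68)=1, N(67)=2, N(66)=3, N(65)=5, N(64)=8, N(63)=13, N(62)=21, N(61)=34, N(60)=55, N(59)=89, N(58)=144, N(57)=233, N(56)=377, N(55)=610, N(54)=987, N(53)=1597, N(52)=2584, N(51)=4181, N(50)=6765, N(49)=10946, N(48)=17711, N(47)=28657, N(46)=46368, N(45)=75025, N(44)=121393, N(43)=196418
N(43) = 196418


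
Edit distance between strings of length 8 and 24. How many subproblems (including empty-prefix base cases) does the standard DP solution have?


The table includes base cases (empty prefixes).
Rows: (m+1) = 9
Columns: (n+1) = 25
Total = 9 * 25 = 225


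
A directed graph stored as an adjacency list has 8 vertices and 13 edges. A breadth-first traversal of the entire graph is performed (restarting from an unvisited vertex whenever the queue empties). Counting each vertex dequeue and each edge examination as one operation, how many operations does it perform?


A full BFS traversal dequeues each vertex once and examines each edge once.
Vertex visits: 8
Edge visits: 13
V + E = 8 + 13 = 21


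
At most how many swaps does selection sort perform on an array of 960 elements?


Each of the 959 passes places one element in its final position.
Pass 1: swap minimum into position 0
Pass 2: swap minimum of remaining into position 1
...
Pass 959: last two elements, one swap
Maximum swaps = 960 - 1 = 959


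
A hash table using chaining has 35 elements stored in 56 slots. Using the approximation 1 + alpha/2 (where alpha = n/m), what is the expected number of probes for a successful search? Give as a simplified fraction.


Load factor alpha = n/m = 35/56
Expected probes = 1 + alpha/2 = 1 + 35/(2*56)
= 1 + 35/112
= 112/112 + 35/112
= 147/112
Simplify: 21/16


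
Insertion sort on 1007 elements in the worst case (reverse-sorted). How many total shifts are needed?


In the worst case (reverse-sorted), each element shifts past all previous:
  Element 1: 1 shifts
  Element 2: 2 shifts
  Element 3: 3 shifts
  Element 4: 4 shifts
  Element 5: 5 shifts
  ...
  Element 1006: 1006 shifts
Total = 1 + 2 + ... + 1006
= 1007*(1007-1)/2 = 506521


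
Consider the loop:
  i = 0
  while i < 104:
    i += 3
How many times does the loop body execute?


Starting at i = 0, each iteration adds 3.
Iterations until i >= 104:
  Iteration 1: i = 0 -> i = 3
  Iteration 2: i = 3 -> i = 6
  Iteration 3: i = 6 -> i = 9
  Iteration 4: i = 9 -> i = 12
  Iteration 5: i = 12 -> i = 15
  Iteration 6: i = 15 -> i = 18
  Iteration 7: i = 18 -> i = 21
  Iteration 8: i = 21 -> i = 24
  ... continuing ...
Total iterations = ceil(104/3) = 35


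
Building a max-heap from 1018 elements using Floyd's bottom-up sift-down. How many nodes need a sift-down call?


In a heap of 1018 elements (0-indexed array):
  Last element index: 1017
  Parent of last element: floor((1017 - 1) / 2) = 508
  Internal nodes: indices 0 to 508
  Count = floor(1018/2) = 509


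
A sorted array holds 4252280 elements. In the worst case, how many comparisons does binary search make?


Halving sequence: 4252280 -> 2126140 -> 1063070 -> 531535 -> 265767 -> 132883 -> 66441 -> 33220 -> 16610 -> 8305 -> 4152 -> 2076 -> 1038 -> 519 -> 259 -> 129 -> 64 -> 32 -> 16 -> 8 -> 4 -> 2 -> 1
Number of halvings = 22
Max comparisons = 22 + 1 = 23


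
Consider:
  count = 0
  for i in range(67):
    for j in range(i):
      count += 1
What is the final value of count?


For each i, the inner loop runs i times:
  i=0: inner runs 0 times
  i=1: inner runs 1 time
  i=2: inner runs 2 times
  i=3: inner runs 3 times
  i=4: inner runs 4 times
  i=5: inner runs 5 times
  i=6: inner runs 6 times
  i=7: inner runs 7 times
  ...
Total = 0 + 1 + 2 + ... + 66 = 67*(67-1)/2 = 2211


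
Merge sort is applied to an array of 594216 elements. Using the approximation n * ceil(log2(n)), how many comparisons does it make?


Merge sort divides the array into halves recursively.
Number of levels = ceil(log2(594216)) = 20
At each level, approximately n = 594216 comparisons are needed for merging.
Total comparisons ~ n * ceil(log2(n)) = 594216 * 20 = 11884320


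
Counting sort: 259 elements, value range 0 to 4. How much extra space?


n = 259 (output array)
k = 5 (count array for 5 distinct values)
Extra space = 259 + 5 = 264


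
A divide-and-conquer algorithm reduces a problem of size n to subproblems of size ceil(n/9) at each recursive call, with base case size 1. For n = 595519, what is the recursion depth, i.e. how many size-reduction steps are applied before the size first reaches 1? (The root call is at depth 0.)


Each step divides the size by 9 (rounding up); after k steps the size is ceil(n/9^k), which equals 1 exactly when 9^k >= n.
So the depth is the smallest k with 9^k >= 595519, i.e. ceil(log_9(595519)).
9^6 = 531441 < 595519 <= 4782969 = 9^7
Recursion depth = 7


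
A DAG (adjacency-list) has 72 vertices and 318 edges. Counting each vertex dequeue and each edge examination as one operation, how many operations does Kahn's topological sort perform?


V = 72 (vertex processing)
E = 318 (edge processing)
V + E = 72 + 318 = 390


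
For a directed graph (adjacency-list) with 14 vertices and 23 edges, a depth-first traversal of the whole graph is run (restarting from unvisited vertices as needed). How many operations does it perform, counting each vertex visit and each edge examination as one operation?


A full DFS traversal visits each vertex once and examines each edge once.
V = 14
E = 23
Sum = 14 + 23 = 37


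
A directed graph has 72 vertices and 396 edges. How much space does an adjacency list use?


Adjacency list: one list head per vertex + one entry per edge
Vertex heads: 72
Edge entries: 396
Total = 72 + 396 = 468


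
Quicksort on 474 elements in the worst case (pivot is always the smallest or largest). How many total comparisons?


In the worst case, each partition step picks the worst pivot:
  Partition 1: 473 comparisons (n-1 elements to compare)
  Partition 2: 472 comparisons
  Partition 3: 471 comparisons
  Partition 4: 470 comparisons
  Partition 5: 469 comparisons
  ...
  Last partition: 0 comparisons
Total = (n-1) + (n-2) + ... + 1 + 0 = n*(n-1)/2
= 474*473/2 = 112101


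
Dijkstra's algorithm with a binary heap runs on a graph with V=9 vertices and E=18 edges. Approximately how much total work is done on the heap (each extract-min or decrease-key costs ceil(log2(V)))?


Dijkstra with a binary heap: each vertex is extracted once, each edge may relax once.
Each heap operation costs O(log V).
V + E = 9 + 18 = 27
ceil(log2(9)) = 4 (since 2^3 = 8 < 9 <= 16 = 2^4)
Total heap work = (V+E) * ceil(log2(V)) = 27 * 4 = 108


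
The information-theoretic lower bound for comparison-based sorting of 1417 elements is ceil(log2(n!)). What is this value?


A binary decision tree of height h has at most 2^h leaves and needs at least n! of them, so h >= ceil(log2(n!)).
1417! is far too large to multiply out, so use Stirling's series:
  ln(n!) ~ n ln n - n + (1/2) ln(2 pi n) + 1/(12n)  (error below 1/(360 n^3), negligible here)
  ln(1417) = 7.2562972
  n ln n = 1417 * 7.2562972 = 10282.1731
  (1/2) ln(2 pi * 1417) = (1/2) ln(8903.2736) = 4.5471
  1/(12*1417) = 0.0001
  ln(1417!) ~ 10282.1731 - 1417 + 4.5471 + 0.0001 = 8869.7203
Convert to base 2: log2(1417!) = 8869.7203 / ln 2 = 8869.7203 / 0.69314718 = 12796.3015
ceil(12796.3015) = 12797


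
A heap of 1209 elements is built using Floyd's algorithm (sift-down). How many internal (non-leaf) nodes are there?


Leaf nodes occupy roughly half the array.
Sift-down is called for each internal node, starting from the last one.
Internal nodes = floor(n/2) = floor(1209/2) = 604


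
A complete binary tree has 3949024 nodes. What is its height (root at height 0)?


In a complete binary tree, level k holds nodes 2^k .. 2^(k+1)-1 (1-indexed).
Height = floor(log2(n)) = floor(log2(3949024)) = 21
Check: 2^21 = 2097152 <= 3949024 < 4194304 = 2^22


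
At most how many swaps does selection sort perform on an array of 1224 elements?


Each of the 1223 passes places one element in its final position.
Pass 1: swap minimum into position 0
Pass 2: swap minimum of remaining into position 1
...
Pass 1223: last two elements, one swap
Maximum swaps = 1224 - 1 = 1223


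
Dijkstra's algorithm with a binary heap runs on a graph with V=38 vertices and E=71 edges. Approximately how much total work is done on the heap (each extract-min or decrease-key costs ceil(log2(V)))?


Dijkstra with a binary heap: each vertex is extracted once, each edge may relax once.
Each heap operation costs O(log V).
V + E = 38 + 71 = 109
ceil(log2(38)) = 6 (since 2^5 = 32 < 38 <= 64 = 2^6)
Total heap work = (V+E) * ceil(log2(V)) = 109 * 6 = 654


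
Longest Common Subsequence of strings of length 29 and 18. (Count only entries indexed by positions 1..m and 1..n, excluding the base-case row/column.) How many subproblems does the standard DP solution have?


DP table indexed by positions in both strings.
First string: 29 positions
Second string: 18 positions
Total = 29 * 18 = 522


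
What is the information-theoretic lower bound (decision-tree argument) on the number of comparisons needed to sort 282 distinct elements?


A binary decision tree of height h has at most 2^h leaves and needs at least n! of them, so h >= ceil(log2(n!)).
282! is far too large to multiply out, so use Stirling's series:
  ln(n!) ~ n ln n - n + (1/2) ln(2 pi n) + 1/(12n)  (error below 1/(360 n^3), negligible here)
  ln(282) = 5.6419071
  n ln n = 282 * 5.6419071 = 1591.0178
  (1/2) ln(2 pi * 282) = (1/2) ln(1771.8583) = 3.7399
  1/(12*282) = 0.0003
  ln(282!) ~ 1591.0178 - 282 + 3.7399 + 0.0003 = 1312.7580
Convert to base 2: log2(282!) = 1312.7580 / ln 2 = 1312.7580 / 0.69314718 = 1893.9095
ceil(1893.9095) = 1894


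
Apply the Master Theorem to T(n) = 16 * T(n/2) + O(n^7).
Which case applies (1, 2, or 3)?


The Master Theorem: T(n) = a*T(n/b) + O(n^c)
  a = 16, b = 2, c = 7
log_b(a) = log_2(16) = 4
Compare b^c with a: 2^7 = 128 > 16, so c > log_b(a).
Since c > log_b(a), Case 3 applies.
T(n) = O(n^7)
Master Theorem case = 3


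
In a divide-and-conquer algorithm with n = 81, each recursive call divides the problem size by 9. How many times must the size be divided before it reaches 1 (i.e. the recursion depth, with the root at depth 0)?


Number of divisions = log_9(81)
Sizes: 81 -> 9 -> 1 (2 divisions)
Recursion depth = 2


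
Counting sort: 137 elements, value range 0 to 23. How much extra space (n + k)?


n = 137 (output array)
k = 24 (count array for 24 distinct values)
Extra space = 137 + 24 = 161


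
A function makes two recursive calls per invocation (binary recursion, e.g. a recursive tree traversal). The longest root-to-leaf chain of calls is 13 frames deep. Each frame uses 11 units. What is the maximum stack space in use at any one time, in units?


Binary recursion: the two calls run one after the other, so only one root-to-leaf chain of frames is on the stack at a time.
Maximum depth (longest chain) = 13 frames
Each frame = 11 units
Max stack space = 13 * 11 = 143


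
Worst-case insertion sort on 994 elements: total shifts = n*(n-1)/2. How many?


Sum of shifts = 1 + 2 + 3 + ... + 993
= 994 * 993 / 2
= 987042 / 2
= 493521


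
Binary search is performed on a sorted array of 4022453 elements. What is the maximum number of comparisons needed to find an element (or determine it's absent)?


Binary search halves the search space each comparison:
  Step 1: search space = 4022453 -> 2011226
  Step 2: search space = 2011226 -> 1005613
  Step 3: search space = 1005613 -> 502806
  Step 4: search space = 502806 -> 251403
  Step 5: search space = 251403 -> 125701
  Step 6: search space = 125701 -> 62850
  Step 7: search space = 62850 -> 31425
  Step 8: search space = 31425 -> 15712
  Step 9: search space = 15712 -> 7856
  Step 10: search space = 7856 -> 3928
  Step 11: search space = 3928 -> 1964
  Step 12: search space = 1964 -> 982
  Step 13: search space = 982 -> 491
  Step 14: search space = 491 -> 245
  Step 15: search space = 245 -> 122
  Step 16: search space = 122 -> 61
  Step 17: search space = 61 -> 30
  Step 18: search space = 30 -> 15
  Step 19: search space = 15 -> 7
  Step 20: search space = 7 -> 3
  Step 21: search space = 3 -> 1
  Step 22: search space = 1 (final check)
Maximum comparisons = floor(log2(4022453)) + 1 = 21 + 1 = 22


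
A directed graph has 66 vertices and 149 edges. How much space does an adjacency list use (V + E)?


Adjacency list: one list head per vertex + one entry per edge
Vertex heads: 66
Edge entries: 149
Total = 66 + 149 = 215


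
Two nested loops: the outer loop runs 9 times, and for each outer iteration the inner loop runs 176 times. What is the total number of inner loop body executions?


Outer loop: 9 iterations
Inner loop: 176 iterations per outer iteration
Total = 9 * 176 = 1584


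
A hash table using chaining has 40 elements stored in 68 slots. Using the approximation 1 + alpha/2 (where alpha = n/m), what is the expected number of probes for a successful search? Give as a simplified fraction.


Load factor alpha = n/m = 40/68
Expected probes = 1 + alpha/2 = 1 + 40/(2*68)
= 1 + 40/136
= 136/136 + 40/136
= 176/136
Simplify: 22/17


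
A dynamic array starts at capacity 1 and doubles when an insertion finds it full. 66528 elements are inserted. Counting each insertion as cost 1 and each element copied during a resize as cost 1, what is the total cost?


n = 66528
Insertion costs: 66528
Resizes copy 1, 2, 4, ... up to the largest power of 2 that is <= n-1 = 66527, i.e. 65536.
Copy costs = 1 + 2 + 4 + 8 + 16 + 32 + 64 + 128 + 256 + 512 + 1024 + 2048 + 4096 + 8192 + 16384 + 32768 + 65536 = 131071
Total = 66528 + 131071 = 197599


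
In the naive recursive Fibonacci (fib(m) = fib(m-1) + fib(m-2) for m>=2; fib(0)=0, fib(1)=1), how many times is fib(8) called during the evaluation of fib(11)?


Let N(m) = number of times fib(m) is called while evaluating fib(11).
N(11) = 1 (the initial call).
N(10) = 1 (only fib(11) calls it).
For 1 <= m <= 9: fib(m) is called by fib(m+1) and fib(m+2), so
  N(m) = N(m+1) + N(m+2).
fib(0) is called only by fib(2), so N(0) = N(2).
Walk down from m=11:
  N(11)=1, N(10)=1, N(9)=2, N(8)=3
N(8) = 3


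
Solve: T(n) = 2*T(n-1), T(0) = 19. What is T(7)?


Unrolling:
T(7) = 2*T(6) = 2^2*T(5) = ... = 2^7*T(0)
= 2^7 * 19
= 128 * 19 = 2432


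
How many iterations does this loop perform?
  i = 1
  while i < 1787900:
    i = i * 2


The loop variable doubles each iteration:
i = 1 -> 2 -> 4 -> 8 -> 16 -> 32 -> 64 -> 128 -> 256 -> 512 -> 1024 -> 2048 -> 4096 -> 8192 -> 16384 -> 32768 -> 65536 -> 131072 -> 262144 -> 524288 -> 1048576 -> 2097152 (stop, 2097152 >= 1787900)
Number of doublings = ceil(log2(1787900)) = 21


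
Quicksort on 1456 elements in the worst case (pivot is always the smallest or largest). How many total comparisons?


In the worst case, each partition step picks the worst pivot:
  Partition 1: 1455 comparisons (n-1 elements to compare)
  Partition 2: 1454 comparisons
  Partition 3: 1453 comparisons
  Partition 4: 1452 comparisons
  Partition 5: 1451 comparisons
  ...
  Last partition: 0 comparisons
Total = (n-1) + (n-2) + ... + 1 + 0 = n*(n-1)/2
= 1456*1455/2 = 1059240


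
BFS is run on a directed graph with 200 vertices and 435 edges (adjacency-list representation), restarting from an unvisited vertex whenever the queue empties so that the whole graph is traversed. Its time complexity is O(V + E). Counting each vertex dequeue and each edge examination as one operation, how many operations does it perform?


A full BFS traversal dequeues each vertex exactly once and examines each directed edge exactly once.
V = 200 (vertex processing cost)
E = 435 (edge examination cost)
Total operations proportional to V + E = 200 + 435 = 635


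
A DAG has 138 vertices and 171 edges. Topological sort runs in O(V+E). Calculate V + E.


V = 138 (vertex processing)
E = 171 (edge processing)
V + E = 138 + 171 = 309


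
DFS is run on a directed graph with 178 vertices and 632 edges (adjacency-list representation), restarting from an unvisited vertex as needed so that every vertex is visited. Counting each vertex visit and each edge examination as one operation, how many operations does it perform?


A full DFS traversal processes each vertex exactly once (push/pop on stack).
Each directed edge is examined once.
V = 178, E = 632
V + E = 810


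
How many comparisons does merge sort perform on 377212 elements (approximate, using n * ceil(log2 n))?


Recursion depth: ceil(log2(377212)) = 19
Each recursion level merges n = 377212 elements
Total = 377212 * 19 = 7167028


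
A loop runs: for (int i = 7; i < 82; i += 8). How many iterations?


Loop starts at i = 7, increments by 8, stops when i >= 82.
Number of iterations = ceil((82 - 7) / 8)
= ceil(75 / 8)
= 10


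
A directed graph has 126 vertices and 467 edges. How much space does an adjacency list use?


Adjacency list: one list head per vertex + one entry per edge
Vertex heads: 126
Edge entries: 467
Total = 126 + 467 = 593


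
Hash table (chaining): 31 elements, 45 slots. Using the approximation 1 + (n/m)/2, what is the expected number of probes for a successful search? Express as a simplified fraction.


Computing expected probes:
alpha = 31/45
= 1 + alpha/2
= 1 + 31/(2*45)
= (2*45 + 31) / (2*45)
= 121/90


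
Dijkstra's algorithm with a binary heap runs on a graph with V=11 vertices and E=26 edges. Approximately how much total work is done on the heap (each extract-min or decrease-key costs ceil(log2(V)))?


Dijkstra with a binary heap: each vertex is extracted once, each edge may relax once.
Each heap operation costs O(log V).
V + E = 11 + 26 = 37
ceil(log2(11)) = 4 (since 2^3 = 8 < 11 <= 16 = 2^4)
Total heap work = (V+E) * ceil(log2(V)) = 37 * 4 = 148


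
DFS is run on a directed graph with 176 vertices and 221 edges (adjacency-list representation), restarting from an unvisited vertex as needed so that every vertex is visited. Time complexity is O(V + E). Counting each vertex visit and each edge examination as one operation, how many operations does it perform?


A full DFS traversal processes each vertex exactly once (push/pop on stack).
Each directed edge is examined once.
V = 176, E = 221
V + E = 397


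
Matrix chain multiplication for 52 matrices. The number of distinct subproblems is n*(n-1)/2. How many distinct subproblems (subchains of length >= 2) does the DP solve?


Subproblems are indexed by (i, j) where i < j.
Number of such pairs = n*(n-1)/2
= 52 * 51 / 2
= 1326


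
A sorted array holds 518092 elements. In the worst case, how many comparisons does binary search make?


Halving sequence: 518092 -> 259046 -> 129523 -> 64761 -> 32380 -> 16190 -> 8095 -> 4047 -> 2023 -> 1011 -> 505 -> 252 -> 126 -> 63 -> 31 -> 15 -> 7 -> 3 -> 1
Number of halvings = 18
Max comparisons = 18 + 1 = 19


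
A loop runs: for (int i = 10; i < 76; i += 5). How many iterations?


Loop starts at i = 10, increments by 5, stops when i >= 76.
Number of iterations = ceil((76 - 10) / 5)
= ceil(66 / 5)
= 14


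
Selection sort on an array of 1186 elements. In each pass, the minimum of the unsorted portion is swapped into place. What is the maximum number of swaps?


Selection sort performs one swap per pass:
  Pass 1: find min in positions 0 to 1185, swap with position 0
  Pass 2: find min in positions 1 to 1185, swap with position 1
  Pass 3: find min in positions 2 to 1185, swap with position 2
  Pass 4: find min in positions 3 to 1185, swap with position 3
  Pass 5: find min in positions 4 to 1185, swap with position 4
  ... (1180 more passes)
Total passes (and swaps) = n - 1 = 1186 - 1 = 1185
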